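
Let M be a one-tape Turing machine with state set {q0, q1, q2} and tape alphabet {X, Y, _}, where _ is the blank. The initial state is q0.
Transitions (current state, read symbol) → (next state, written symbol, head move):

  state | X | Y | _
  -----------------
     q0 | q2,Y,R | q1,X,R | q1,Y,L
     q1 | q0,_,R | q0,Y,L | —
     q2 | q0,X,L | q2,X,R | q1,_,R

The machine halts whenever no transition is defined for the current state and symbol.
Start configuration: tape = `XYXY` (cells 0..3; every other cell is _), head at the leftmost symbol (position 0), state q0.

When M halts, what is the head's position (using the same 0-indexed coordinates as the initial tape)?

4

q0 | [X]YXY_   read X → write Y, move R, go to q2
q2 | Y[Y]XY_   read Y → write X, move R, go to q2
q2 | YX[X]Y_   read X → write X, move L, go to q0
q0 | Y[X]XY_   read X → write Y, move R, go to q2
q2 | YY[X]Y_   read X → write X, move L, go to q0
q0 | Y[Y]XY_   read Y → write X, move R, go to q1
q1 | YX[X]Y_   read X → write _, move R, go to q0
q0 | YX_[Y]_   read Y → write X, move R, go to q1
q1 | YX_X[_]
At halt the head is at cell 4.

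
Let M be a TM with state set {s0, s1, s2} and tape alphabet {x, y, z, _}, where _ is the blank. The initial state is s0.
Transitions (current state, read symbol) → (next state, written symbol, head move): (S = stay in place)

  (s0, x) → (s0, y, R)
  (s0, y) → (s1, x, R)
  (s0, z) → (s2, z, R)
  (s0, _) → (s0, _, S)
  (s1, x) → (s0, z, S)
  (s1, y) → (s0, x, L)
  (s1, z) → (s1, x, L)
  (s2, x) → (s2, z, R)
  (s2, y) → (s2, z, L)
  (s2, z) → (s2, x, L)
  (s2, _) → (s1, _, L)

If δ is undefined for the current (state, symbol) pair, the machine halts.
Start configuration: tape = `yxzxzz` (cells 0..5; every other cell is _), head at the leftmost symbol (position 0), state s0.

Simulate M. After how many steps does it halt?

15

state=s0 head=0 tape=__[y]xzxzz   (s0,y)→(s1,x,R)
state=s1 head=1 tape=__x[x]zxzz   (s1,x)→(s0,z,S)
state=s0 head=1 tape=__x[z]zxzz   (s0,z)→(s2,z,R)
state=s2 head=2 tape=__xz[z]xzz   (s2,z)→(s2,x,L)
state=s2 head=1 tape=__x[z]xxzz   (s2,z)→(s2,x,L)
state=s2 head=0 tape=__[x]xxxzz   (s2,x)→(s2,z,R)
state=s2 head=1 tape=__z[x]xxzz   (s2,x)→(s2,z,R)
state=s2 head=2 tape=__zz[x]xzz   (s2,x)→(s2,z,R)
state=s2 head=3 tape=__zzz[x]zz   (s2,x)→(s2,z,R)
state=s2 head=4 tape=__zzzz[z]z   (s2,z)→(s2,x,L)
state=s2 head=3 tape=__zzz[z]xz   (s2,z)→(s2,x,L)
state=s2 head=2 tape=__zz[z]xxz   (s2,z)→(s2,x,L)
state=s2 head=1 tape=__z[z]xxxz   (s2,z)→(s2,x,L)
state=s2 head=0 tape=__[z]xxxxz   (s2,z)→(s2,x,L)
state=s2 head=-1 tape=_[_]xxxxxz   (s2,_)→(s1,_,L)
state=s1 head=-2 tape=[_]_xxxxxz
M halts after 15 transitions.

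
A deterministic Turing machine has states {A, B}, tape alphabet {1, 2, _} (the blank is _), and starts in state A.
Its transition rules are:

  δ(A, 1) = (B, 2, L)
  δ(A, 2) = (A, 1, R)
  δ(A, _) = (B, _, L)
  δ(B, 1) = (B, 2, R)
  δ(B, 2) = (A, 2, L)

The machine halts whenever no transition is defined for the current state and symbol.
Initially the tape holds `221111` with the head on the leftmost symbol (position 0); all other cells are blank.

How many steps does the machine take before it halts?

24

state=A head=0 tape=[2]21111_   (A,2)→(A,1,R)
state=A head=1 tape=1[2]1111_   (A,2)→(A,1,R)
state=A head=2 tape=11[1]111_   (A,1)→(B,2,L)
state=B head=1 tape=1[1]2111_   (B,1)→(B,2,R)
state=B head=2 tape=12[2]111_   (B,2)→(A,2,L)
state=A head=1 tape=1[2]2111_   (A,2)→(A,1,R)
state=A head=2 tape=11[2]111_   (A,2)→(A,1,R)
state=A head=3 tape=111[1]11_   (A,1)→(B,2,L)
state=B head=2 tape=11[1]211_   (B,1)→(B,2,R)
state=B head=3 tape=112[2]11_   (B,2)→(A,2,L)
state=A head=2 tape=11[2]211_   (A,2)→(A,1,R)
state=A head=3 tape=111[2]11_   (A,2)→(A,1,R)
state=A head=4 tape=1111[1]1_   (A,1)→(B,2,L)
state=B head=3 tape=111[1]21_   (B,1)→(B,2,R)
state=B head=4 tape=1112[2]1_   (B,2)→(A,2,L)
state=A head=3 tape=111[2]21_   (A,2)→(A,1,R)
state=A head=4 tape=1111[2]1_   (A,2)→(A,1,R)
state=A head=5 tape=11111[1]_   (A,1)→(B,2,L)
state=B head=4 tape=1111[1]2_   (B,1)→(B,2,R)
state=B head=5 tape=11112[2]_   (B,2)→(A,2,L)
state=A head=4 tape=1111[2]2_   (A,2)→(A,1,R)
state=A head=5 tape=11111[2]_   (A,2)→(A,1,R)
state=A head=6 tape=111111[_]   (A,_)→(B,_,L)
state=B head=5 tape=11111[1]_   (B,1)→(B,2,R)
state=B head=6 tape=111112[_]
M halts after 24 transitions.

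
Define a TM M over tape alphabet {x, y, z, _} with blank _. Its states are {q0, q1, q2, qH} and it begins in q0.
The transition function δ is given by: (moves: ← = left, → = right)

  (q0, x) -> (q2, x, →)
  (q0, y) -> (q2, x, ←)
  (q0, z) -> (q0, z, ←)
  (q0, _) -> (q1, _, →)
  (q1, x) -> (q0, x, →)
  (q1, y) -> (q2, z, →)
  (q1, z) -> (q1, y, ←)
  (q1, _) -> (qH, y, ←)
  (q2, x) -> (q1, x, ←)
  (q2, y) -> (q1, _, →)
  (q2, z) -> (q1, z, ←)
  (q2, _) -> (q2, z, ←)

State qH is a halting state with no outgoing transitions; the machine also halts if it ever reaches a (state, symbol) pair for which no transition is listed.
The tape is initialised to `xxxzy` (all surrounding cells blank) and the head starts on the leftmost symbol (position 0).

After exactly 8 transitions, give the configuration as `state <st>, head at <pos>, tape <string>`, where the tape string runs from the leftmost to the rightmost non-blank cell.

state q1, head at 2, tape xxxzy

q0 | [x]xxzy   read x → write x, move →, go to q2
q2 | x[x]xzy   read x → write x, move ←, go to q1
q1 | [x]xxzy   read x → write x, move →, go to q0
q0 | x[x]xzy   read x → write x, move →, go to q2
q2 | xx[x]zy   read x → write x, move ←, go to q1
q1 | x[x]xzy   read x → write x, move →, go to q0
q0 | xx[x]zy   read x → write x, move →, go to q2
q2 | xxx[z]y   read z → write z, move ←, go to q1
q1 | xx[x]zy
After 8 steps: state q1, head at 2, tape xxxzy.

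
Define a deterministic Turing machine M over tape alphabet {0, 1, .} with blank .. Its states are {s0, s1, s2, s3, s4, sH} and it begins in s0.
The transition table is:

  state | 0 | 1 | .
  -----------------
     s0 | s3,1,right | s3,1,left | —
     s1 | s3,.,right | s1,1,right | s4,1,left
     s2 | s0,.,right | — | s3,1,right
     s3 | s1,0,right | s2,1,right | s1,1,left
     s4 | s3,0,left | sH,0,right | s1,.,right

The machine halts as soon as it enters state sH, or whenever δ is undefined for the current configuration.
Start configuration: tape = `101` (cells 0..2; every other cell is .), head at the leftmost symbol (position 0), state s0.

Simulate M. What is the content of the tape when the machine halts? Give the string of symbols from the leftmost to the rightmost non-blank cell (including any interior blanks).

111.1101

s0 | ...[1]01...   read 1 → write 1, move left, go to s3
s3 | ..[.]101...   read . → write 1, move left, go to s1
s1 | .[.]1101...   read . → write 1, move left, go to s4
s4 | [.]11101...   read . → write ., move right, go to s1
s1 | .[1]1101...   read 1 → write 1, move right, go to s1
s1 | .1[1]101...   read 1 → write 1, move right, go to s1
s1 | .11[1]01...   read 1 → write 1, move right, go to s1
s1 | .111[0]1...   read 0 → write ., move right, go to s3
s3 | .111.[1]...   read 1 → write 1, move right, go to s2
s2 | .111.1[.]..   read . → write 1, move right, go to s3
s3 | .111.11[.].   read . → write 1, move left, go to s1
s1 | .111.1[1]1.   read 1 → write 1, move right, go to s1
s1 | .111.11[1].   read 1 → write 1, move right, go to s1
s1 | .111.111[.]   read . → write 1, move left, go to s4
s4 | .111.11[1]1   read 1 → write 0, move right, go to sH
sH | .111.110[1]
The non-blank tape span at halt is 111.1101.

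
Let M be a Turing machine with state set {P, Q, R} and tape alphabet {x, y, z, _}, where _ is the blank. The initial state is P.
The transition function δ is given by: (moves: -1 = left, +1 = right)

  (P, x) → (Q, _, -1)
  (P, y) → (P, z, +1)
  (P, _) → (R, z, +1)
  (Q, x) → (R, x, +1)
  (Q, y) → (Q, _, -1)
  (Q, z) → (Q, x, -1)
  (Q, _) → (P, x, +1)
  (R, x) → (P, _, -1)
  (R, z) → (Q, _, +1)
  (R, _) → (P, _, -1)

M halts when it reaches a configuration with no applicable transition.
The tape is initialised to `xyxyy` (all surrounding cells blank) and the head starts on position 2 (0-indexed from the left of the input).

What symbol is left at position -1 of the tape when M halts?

x

state=P head=2 tape=_xy[x]yy   (P,x)→(Q,_,-1)
state=Q head=1 tape=_x[y]_yy   (Q,y)→(Q,_,-1)
state=Q head=0 tape=_[x]__yy   (Q,x)→(R,x,+1)
state=R head=1 tape=_x[_]_yy   (R,_)→(P,_,-1)
state=P head=0 tape=_[x]__yy   (P,x)→(Q,_,-1)
state=Q head=-1 tape=[_]___yy   (Q,_)→(P,x,+1)
state=P head=0 tape=x[_]__yy   (P,_)→(R,z,+1)
state=R head=1 tape=xz[_]_yy   (R,_)→(P,_,-1)
state=P head=0 tape=x[z]__yy
Cell -1 holds x when M halts.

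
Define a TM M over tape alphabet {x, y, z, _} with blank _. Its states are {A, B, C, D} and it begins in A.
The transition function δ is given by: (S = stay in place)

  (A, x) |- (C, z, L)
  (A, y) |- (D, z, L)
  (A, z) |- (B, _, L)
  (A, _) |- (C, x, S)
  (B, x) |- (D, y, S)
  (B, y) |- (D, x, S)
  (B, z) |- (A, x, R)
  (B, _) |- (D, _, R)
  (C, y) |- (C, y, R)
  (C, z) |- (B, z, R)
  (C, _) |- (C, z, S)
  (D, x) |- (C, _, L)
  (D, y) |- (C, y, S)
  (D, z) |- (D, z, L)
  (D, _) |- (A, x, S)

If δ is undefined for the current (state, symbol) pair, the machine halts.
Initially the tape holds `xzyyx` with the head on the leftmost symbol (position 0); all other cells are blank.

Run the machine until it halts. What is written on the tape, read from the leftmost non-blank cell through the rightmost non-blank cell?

zyz_yx

A | _[x]zyyx   read x → write z, move L, go to C
C | [_]zzyyx   read _ → write z, move S, go to C
C | [z]zzyyx   read z → write z, move R, go to B
B | z[z]zyyx   read z → write x, move R, go to A
A | zx[z]yyx   read z → write _, move L, go to B
B | z[x]_yyx   read x → write y, move S, go to D
D | z[y]_yyx   read y → write y, move S, go to C
C | z[y]_yyx   read y → write y, move R, go to C
C | zy[_]yyx   read _ → write z, move S, go to C
C | zy[z]yyx   read z → write z, move R, go to B
B | zyz[y]yx   read y → write x, move S, go to D
D | zyz[x]yx   read x → write _, move L, go to C
C | zy[z]_yx   read z → write z, move R, go to B
B | zyz[_]yx   read _ → write _, move R, go to D
D | zyz_[y]x   read y → write y, move S, go to C
C | zyz_[y]x   read y → write y, move R, go to C
C | zyz_y[x]
The non-blank tape span at halt is zyz_yx.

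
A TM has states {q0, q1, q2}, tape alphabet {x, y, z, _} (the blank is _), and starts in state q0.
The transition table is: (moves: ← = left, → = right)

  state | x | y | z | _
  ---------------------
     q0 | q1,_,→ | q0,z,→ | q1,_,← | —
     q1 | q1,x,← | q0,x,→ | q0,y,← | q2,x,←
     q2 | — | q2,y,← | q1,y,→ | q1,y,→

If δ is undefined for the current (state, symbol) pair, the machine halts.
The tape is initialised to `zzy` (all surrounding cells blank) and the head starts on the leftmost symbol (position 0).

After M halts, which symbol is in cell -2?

q0 | __[z]zy   read z → write _, move ←, go to q1
q1 | _[_]_zy   read _ → write x, move ←, go to q2
q2 | [_]x_zy   read _ → write y, move →, go to q1
q1 | y[x]_zy   read x → write x, move ←, go to q1
q1 | [y]x_zy   read y → write x, move →, go to q0
q0 | x[x]_zy   read x → write _, move →, go to q1
q1 | x_[_]zy   read _ → write x, move ←, go to q2
q2 | x[_]xzy   read _ → write y, move →, go to q1
q1 | xy[x]zy   read x → write x, move ←, go to q1
q1 | x[y]xzy   read y → write x, move →, go to q0
q0 | xx[x]zy   read x → write _, move →, go to q1
q1 | xx_[z]y   read z → write y, move ←, go to q0
q0 | xx[_]yy
Cell -2 holds x when M halts.

x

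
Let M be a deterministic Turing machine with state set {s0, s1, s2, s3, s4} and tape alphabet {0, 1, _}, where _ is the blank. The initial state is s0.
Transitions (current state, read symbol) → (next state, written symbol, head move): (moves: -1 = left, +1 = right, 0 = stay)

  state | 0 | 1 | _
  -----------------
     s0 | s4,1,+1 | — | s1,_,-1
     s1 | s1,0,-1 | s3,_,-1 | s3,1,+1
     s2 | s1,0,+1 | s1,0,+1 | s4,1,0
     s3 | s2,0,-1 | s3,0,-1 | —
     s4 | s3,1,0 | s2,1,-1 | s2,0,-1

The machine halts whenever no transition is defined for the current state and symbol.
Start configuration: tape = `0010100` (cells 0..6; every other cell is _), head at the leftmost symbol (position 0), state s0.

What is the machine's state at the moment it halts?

s3

s0 | _[0]010100   read 0 → write 1, move +1, go to s4
s4 | _1[0]10100   read 0 → write 1, move 0, go to s3
s3 | _1[1]10100   read 1 → write 0, move -1, go to s3
s3 | _[1]010100   read 1 → write 0, move -1, go to s3
s3 | [_]0010100
No transition is defined for (s3, _); M halts in state s3.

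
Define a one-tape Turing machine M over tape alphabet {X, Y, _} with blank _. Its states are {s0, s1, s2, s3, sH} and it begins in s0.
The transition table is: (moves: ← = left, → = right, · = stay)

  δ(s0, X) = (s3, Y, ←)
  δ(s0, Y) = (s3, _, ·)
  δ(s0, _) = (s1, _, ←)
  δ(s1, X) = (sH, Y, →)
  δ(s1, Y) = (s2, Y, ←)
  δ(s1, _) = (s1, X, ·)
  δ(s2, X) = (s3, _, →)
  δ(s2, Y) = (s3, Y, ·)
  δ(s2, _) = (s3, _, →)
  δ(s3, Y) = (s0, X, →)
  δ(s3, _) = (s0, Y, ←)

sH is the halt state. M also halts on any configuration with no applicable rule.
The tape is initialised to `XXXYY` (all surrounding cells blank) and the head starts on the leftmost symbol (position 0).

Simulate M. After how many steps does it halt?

s0 | ___[X]XXYY   read X → write Y, move ←, go to s3
s3 | __[_]YXXYY   read _ → write Y, move ←, go to s0
s0 | _[_]YYXXYY   read _ → write _, move ←, go to s1
s1 | [_]_YYXXYY   read _ → write X, move ·, go to s1
s1 | [X]_YYXXYY   read X → write Y, move →, go to sH
sH | Y[_]YYXXYY
M halts after 5 transitions.

5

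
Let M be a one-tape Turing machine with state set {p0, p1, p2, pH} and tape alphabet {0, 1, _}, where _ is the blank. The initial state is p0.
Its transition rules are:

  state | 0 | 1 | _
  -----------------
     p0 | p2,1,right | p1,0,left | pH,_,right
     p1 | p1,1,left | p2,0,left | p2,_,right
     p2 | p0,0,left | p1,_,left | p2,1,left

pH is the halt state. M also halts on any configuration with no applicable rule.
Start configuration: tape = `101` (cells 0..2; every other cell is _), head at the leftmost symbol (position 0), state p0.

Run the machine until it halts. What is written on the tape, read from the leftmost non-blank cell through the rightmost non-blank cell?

001

state=p0 head=0 tape=_[1]01   (p0,1)→(p1,0,left)
state=p1 head=-1 tape=[_]001   (p1,_)→(p2,_,right)
state=p2 head=0 tape=_[0]01   (p2,0)→(p0,0,left)
state=p0 head=-1 tape=[_]001   (p0,_)→(pH,_,right)
state=pH head=0 tape=_[0]01
The non-blank tape span at halt is 001.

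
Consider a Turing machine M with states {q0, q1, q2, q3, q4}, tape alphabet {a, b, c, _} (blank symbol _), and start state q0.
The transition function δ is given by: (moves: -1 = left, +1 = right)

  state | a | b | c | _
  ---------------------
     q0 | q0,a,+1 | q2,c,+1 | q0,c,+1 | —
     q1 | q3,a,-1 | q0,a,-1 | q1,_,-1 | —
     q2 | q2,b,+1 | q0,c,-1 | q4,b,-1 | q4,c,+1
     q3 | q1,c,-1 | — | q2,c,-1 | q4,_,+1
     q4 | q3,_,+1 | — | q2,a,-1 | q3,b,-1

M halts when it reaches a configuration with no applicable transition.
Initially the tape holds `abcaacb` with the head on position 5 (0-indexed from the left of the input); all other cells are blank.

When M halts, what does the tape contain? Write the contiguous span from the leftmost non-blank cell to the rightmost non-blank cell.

q0 | abcaa[c]b___   read c → write c, move +1, go to q0
q0 | abcaac[b]___   read b → write c, move +1, go to q2
q2 | abcaacc[_]__   read _ → write c, move +1, go to q4
q4 | abcaaccc[_]_   read _ → write b, move -1, go to q3
q3 | abcaacc[c]b_   read c → write c, move -1, go to q2
q2 | abcaac[c]cb_   read c → write b, move -1, go to q4
q4 | abcaa[c]bcb_   read c → write a, move -1, go to q2
q2 | abca[a]abcb_   read a → write b, move +1, go to q2
q2 | abcab[a]bcb_   read a → write b, move +1, go to q2
q2 | abcabb[b]cb_   read b → write c, move -1, go to q0
q0 | abcab[b]ccb_   read b → write c, move +1, go to q2
q2 | abcabc[c]cb_   read c → write b, move -1, go to q4
q4 | abcab[c]bcb_   read c → write a, move -1, go to q2
q2 | abca[b]abcb_   read b → write c, move -1, go to q0
q0 | abc[a]cabcb_   read a → write a, move +1, go to q0
q0 | abca[c]abcb_   read c → write c, move +1, go to q0
q0 | abcac[a]bcb_   read a → write a, move +1, go to q0
q0 | abcaca[b]cb_   read b → write c, move +1, go to q2
q2 | abcacac[c]b_   read c → write b, move -1, go to q4
q4 | abcaca[c]bb_   read c → write a, move -1, go to q2
q2 | abcac[a]abb_   read a → write b, move +1, go to q2
q2 | abcacb[a]bb_   read a → write b, move +1, go to q2
q2 | abcacbb[b]b_   read b → write c, move -1, go to q0
q0 | abcacb[b]cb_   read b → write c, move +1, go to q2
q2 | abcacbc[c]b_   read c → write b, move -1, go to q4
q4 | abcacb[c]bb_   read c → write a, move -1, go to q2
q2 | abcac[b]abb_   read b → write c, move -1, go to q0
q0 | abca[c]cabb_   read c → write c, move +1, go to q0
q0 | abcac[c]abb_   read c → write c, move +1, go to q0
q0 | abcacc[a]bb_   read a → write a, move +1, go to q0
q0 | abcacca[b]b_   read b → write c, move +1, go to q2
q2 | abcaccac[b]_   read b → write c, move -1, go to q0
q0 | abcacca[c]c_   read c → write c, move +1, go to q0
q0 | abcaccac[c]_   read c → write c, move +1, go to q0
q0 | abcaccacc[_]
The non-blank tape span at halt is abcaccacc.

abcaccacc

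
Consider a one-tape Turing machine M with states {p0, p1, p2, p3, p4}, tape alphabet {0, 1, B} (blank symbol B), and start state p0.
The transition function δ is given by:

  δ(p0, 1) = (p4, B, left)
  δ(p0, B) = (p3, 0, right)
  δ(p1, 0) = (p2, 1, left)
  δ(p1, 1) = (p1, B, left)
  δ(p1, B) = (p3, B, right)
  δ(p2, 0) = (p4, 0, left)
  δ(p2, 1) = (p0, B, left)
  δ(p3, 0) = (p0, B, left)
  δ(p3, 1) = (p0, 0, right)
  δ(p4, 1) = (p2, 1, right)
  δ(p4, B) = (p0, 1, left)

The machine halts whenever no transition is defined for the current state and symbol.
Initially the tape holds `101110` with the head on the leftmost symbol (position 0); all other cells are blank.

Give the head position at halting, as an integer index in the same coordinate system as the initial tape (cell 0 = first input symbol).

0

state=p0 head=0 tape=BB[1]01110   (p0,1)→(p4,B,left)
state=p4 head=-1 tape=B[B]B01110   (p4,B)→(p0,1,left)
state=p0 head=-2 tape=[B]1B01110   (p0,B)→(p3,0,right)
state=p3 head=-1 tape=0[1]B01110   (p3,1)→(p0,0,right)
state=p0 head=0 tape=00[B]01110   (p0,B)→(p3,0,right)
state=p3 head=1 tape=000[0]1110   (p3,0)→(p0,B,left)
state=p0 head=0 tape=00[0]B1110
At halt the head is at cell 0.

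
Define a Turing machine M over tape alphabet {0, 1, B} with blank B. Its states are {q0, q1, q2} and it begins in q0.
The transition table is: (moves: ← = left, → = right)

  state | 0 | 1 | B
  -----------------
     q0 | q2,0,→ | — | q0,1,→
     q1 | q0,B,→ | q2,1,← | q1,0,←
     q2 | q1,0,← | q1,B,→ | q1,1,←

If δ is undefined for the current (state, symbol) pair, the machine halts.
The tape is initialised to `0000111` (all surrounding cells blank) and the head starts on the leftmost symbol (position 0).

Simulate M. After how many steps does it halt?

14

state=q0 head=0 tape=[0]000111   (q0,0)→(q2,0,→)
state=q2 head=1 tape=0[0]00111   (q2,0)→(q1,0,←)
state=q1 head=0 tape=[0]000111   (q1,0)→(q0,B,→)
state=q0 head=1 tape=B[0]00111   (q0,0)→(q2,0,→)
state=q2 head=2 tape=B0[0]0111   (q2,0)→(q1,0,←)
state=q1 head=1 tape=B[0]00111   (q1,0)→(q0,B,→)
state=q0 head=2 tape=BB[0]0111   (q0,0)→(q2,0,→)
state=q2 head=3 tape=BB0[0]111   (q2,0)→(q1,0,←)
state=q1 head=2 tape=BB[0]0111   (q1,0)→(q0,B,→)
state=q0 head=3 tape=BBB[0]111   (q0,0)→(q2,0,→)
state=q2 head=4 tape=BBB0[1]11   (q2,1)→(q1,B,→)
state=q1 head=5 tape=BBB0B[1]1   (q1,1)→(q2,1,←)
state=q2 head=4 tape=BBB0[B]11   (q2,B)→(q1,1,←)
state=q1 head=3 tape=BBB[0]111   (q1,0)→(q0,B,→)
state=q0 head=4 tape=BBBB[1]11
M halts after 14 transitions.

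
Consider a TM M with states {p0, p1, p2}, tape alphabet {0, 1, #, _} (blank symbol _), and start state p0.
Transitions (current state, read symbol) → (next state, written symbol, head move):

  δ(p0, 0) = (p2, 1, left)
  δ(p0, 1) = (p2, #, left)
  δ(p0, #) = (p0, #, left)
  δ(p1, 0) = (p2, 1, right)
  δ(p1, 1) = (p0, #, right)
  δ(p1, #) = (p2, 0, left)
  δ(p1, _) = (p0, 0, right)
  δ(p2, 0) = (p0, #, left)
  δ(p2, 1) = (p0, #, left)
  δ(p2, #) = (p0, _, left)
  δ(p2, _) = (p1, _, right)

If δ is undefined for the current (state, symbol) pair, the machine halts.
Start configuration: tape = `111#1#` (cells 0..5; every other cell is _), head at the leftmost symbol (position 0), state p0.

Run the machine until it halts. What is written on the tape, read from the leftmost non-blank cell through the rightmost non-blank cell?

1_##1#

state=p0 head=0 tape=_[1]11#1#   (p0,1)→(p2,#,left)
state=p2 head=-1 tape=[_]#11#1#   (p2,_)→(p1,_,right)
state=p1 head=0 tape=_[#]11#1#   (p1,#)→(p2,0,left)
state=p2 head=-1 tape=[_]011#1#   (p2,_)→(p1,_,right)
state=p1 head=0 tape=_[0]11#1#   (p1,0)→(p2,1,right)
state=p2 head=1 tape=_1[1]1#1#   (p2,1)→(p0,#,left)
state=p0 head=0 tape=_[1]#1#1#   (p0,1)→(p2,#,left)
state=p2 head=-1 tape=[_]##1#1#   (p2,_)→(p1,_,right)
state=p1 head=0 tape=_[#]#1#1#   (p1,#)→(p2,0,left)
state=p2 head=-1 tape=[_]0#1#1#   (p2,_)→(p1,_,right)
state=p1 head=0 tape=_[0]#1#1#   (p1,0)→(p2,1,right)
state=p2 head=1 tape=_1[#]1#1#   (p2,#)→(p0,_,left)
state=p0 head=0 tape=_[1]_1#1#   (p0,1)→(p2,#,left)
state=p2 head=-1 tape=[_]#_1#1#   (p2,_)→(p1,_,right)
state=p1 head=0 tape=_[#]_1#1#   (p1,#)→(p2,0,left)
state=p2 head=-1 tape=[_]0_1#1#   (p2,_)→(p1,_,right)
state=p1 head=0 tape=_[0]_1#1#   (p1,0)→(p2,1,right)
state=p2 head=1 tape=_1[_]1#1#   (p2,_)→(p1,_,right)
state=p1 head=2 tape=_1_[1]#1#   (p1,1)→(p0,#,right)
state=p0 head=3 tape=_1_#[#]1#   (p0,#)→(p0,#,left)
state=p0 head=2 tape=_1_[#]#1#   (p0,#)→(p0,#,left)
state=p0 head=1 tape=_1[_]##1#
The non-blank tape span at halt is 1_##1#.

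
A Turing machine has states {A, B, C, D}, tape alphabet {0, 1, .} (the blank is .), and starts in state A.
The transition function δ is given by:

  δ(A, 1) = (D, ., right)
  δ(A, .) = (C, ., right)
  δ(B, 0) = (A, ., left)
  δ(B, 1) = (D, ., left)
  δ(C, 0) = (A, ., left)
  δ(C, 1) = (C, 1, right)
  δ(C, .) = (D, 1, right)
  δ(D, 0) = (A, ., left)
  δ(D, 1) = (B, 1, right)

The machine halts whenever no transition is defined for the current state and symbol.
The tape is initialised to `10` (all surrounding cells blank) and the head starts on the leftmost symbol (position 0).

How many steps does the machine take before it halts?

4

A | [1]0.   read 1 → write ., move right, go to D
D | .[0].   read 0 → write ., move left, go to A
A | [.]..   read . → write ., move right, go to C
C | .[.].   read . → write 1, move right, go to D
D | .1[.]
M halts after 4 transitions.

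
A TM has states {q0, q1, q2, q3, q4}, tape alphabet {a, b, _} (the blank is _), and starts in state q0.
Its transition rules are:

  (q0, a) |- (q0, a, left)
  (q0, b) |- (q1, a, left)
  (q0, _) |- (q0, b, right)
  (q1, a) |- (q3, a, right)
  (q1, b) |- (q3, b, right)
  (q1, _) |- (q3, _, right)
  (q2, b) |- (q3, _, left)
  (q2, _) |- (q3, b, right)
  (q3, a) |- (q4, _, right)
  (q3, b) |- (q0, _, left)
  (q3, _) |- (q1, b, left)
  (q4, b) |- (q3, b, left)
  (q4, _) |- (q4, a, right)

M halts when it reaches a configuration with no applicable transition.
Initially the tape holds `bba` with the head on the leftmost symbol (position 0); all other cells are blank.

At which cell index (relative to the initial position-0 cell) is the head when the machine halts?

q0 | _[b]ba   read b → write a, move left, go to q1
q1 | [_]aba   read _ → write _, move right, go to q3
q3 | _[a]ba   read a → write _, move right, go to q4
q4 | __[b]a   read b → write b, move left, go to q3
q3 | _[_]ba   read _ → write b, move left, go to q1
q1 | [_]bba   read _ → write _, move right, go to q3
q3 | _[b]ba   read b → write _, move left, go to q0
q0 | [_]_ba   read _ → write b, move right, go to q0
q0 | b[_]ba   read _ → write b, move right, go to q0
q0 | bb[b]a   read b → write a, move left, go to q1
q1 | b[b]aa   read b → write b, move right, go to q3
q3 | bb[a]a   read a → write _, move right, go to q4
q4 | bb_[a]
At halt the head is at cell 2.

2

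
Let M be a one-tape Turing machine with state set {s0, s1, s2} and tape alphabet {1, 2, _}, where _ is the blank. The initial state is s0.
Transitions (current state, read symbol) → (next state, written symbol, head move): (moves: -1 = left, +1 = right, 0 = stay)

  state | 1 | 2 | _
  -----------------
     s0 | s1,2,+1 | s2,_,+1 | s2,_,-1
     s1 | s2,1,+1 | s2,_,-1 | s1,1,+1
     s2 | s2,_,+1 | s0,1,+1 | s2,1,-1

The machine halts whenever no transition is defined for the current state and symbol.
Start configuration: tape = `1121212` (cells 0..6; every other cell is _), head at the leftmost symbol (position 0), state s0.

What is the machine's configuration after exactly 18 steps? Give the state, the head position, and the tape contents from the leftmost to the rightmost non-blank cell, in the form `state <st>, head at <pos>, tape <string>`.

s0 | [1]121212_   read 1 → write 2, move +1, go to s1
s1 | 2[1]21212_   read 1 → write 1, move +1, go to s2
s2 | 21[2]1212_   read 2 → write 1, move +1, go to s0
s0 | 211[1]212_   read 1 → write 2, move +1, go to s1
s1 | 2112[2]12_   read 2 → write _, move -1, go to s2
s2 | 211[2]_12_   read 2 → write 1, move +1, go to s0
s0 | 2111[_]12_   read _ → write _, move -1, go to s2
s2 | 211[1]_12_   read 1 → write _, move +1, go to s2
s2 | 211_[_]12_   read _ → write 1, move -1, go to s2
s2 | 211[_]112_   read _ → write 1, move -1, go to s2
s2 | 21[1]1112_   read 1 → write _, move +1, go to s2
s2 | 21_[1]112_   read 1 → write _, move +1, go to s2
s2 | 21__[1]12_   read 1 → write _, move +1, go to s2
s2 | 21___[1]2_   read 1 → write _, move +1, go to s2
s2 | 21____[2]_   read 2 → write 1, move +1, go to s0
s0 | 21____1[_]   read _ → write _, move -1, go to s2
s2 | 21____[1]_   read 1 → write _, move +1, go to s2
s2 | 21_____[_]   read _ → write 1, move -1, go to s2
s2 | 21____[_]1
After 18 steps: state s2, head at 6, tape 21_____1.

state s2, head at 6, tape 21_____1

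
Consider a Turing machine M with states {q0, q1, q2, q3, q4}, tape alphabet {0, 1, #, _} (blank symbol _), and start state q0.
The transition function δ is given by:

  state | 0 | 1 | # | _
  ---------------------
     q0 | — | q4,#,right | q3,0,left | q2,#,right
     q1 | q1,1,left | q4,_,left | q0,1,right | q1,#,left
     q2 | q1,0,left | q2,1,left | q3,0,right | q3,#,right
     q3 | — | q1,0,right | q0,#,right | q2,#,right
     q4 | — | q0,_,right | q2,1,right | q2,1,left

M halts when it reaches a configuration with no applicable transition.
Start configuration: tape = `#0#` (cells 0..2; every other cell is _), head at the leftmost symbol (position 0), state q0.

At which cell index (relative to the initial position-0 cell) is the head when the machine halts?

state=q0 head=0 tape=_[#]0#   (q0,#)→(q3,0,left)
state=q3 head=-1 tape=[_]00#   (q3,_)→(q2,#,right)
state=q2 head=0 tape=#[0]0#   (q2,0)→(q1,0,left)
state=q1 head=-1 tape=[#]00#   (q1,#)→(q0,1,right)
state=q0 head=0 tape=1[0]0#
At halt the head is at cell 0.

0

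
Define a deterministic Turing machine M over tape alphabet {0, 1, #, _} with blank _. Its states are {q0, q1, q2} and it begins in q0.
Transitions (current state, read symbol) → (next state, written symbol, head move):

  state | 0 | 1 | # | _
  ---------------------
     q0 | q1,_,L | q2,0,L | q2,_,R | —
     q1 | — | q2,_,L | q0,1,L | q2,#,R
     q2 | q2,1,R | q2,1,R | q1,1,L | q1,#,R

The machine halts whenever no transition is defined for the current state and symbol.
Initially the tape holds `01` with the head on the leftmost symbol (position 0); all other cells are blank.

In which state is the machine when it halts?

state=q0 head=0 tape=__[0]1   (q0,0)→(q1,_,L)
state=q1 head=-1 tape=_[_]_1   (q1,_)→(q2,#,R)
state=q2 head=0 tape=_#[_]1   (q2,_)→(q1,#,R)
state=q1 head=1 tape=_##[1]   (q1,1)→(q2,_,L)
state=q2 head=0 tape=_#[#]_   (q2,#)→(q1,1,L)
state=q1 head=-1 tape=_[#]1_   (q1,#)→(q0,1,L)
state=q0 head=-2 tape=[_]11_
No transition is defined for (q0, _); M halts in state q0.

q0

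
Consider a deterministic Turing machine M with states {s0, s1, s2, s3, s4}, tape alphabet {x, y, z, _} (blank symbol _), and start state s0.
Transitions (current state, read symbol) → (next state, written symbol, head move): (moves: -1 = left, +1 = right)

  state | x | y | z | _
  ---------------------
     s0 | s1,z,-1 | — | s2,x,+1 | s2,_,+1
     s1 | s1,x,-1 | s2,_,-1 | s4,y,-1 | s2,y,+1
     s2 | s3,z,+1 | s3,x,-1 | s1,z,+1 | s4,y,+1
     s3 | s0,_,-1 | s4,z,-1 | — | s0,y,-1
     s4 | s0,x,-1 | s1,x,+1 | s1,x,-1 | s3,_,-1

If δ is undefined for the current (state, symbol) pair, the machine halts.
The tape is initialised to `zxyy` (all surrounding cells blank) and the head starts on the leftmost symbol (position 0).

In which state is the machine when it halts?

state=s0 head=0 tape=_[z]xyy   (s0,z)→(s2,x,+1)
state=s2 head=1 tape=_x[x]yy   (s2,x)→(s3,z,+1)
state=s3 head=2 tape=_xz[y]y   (s3,y)→(s4,z,-1)
state=s4 head=1 tape=_x[z]zy   (s4,z)→(s1,x,-1)
state=s1 head=0 tape=_[x]xzy   (s1,x)→(s1,x,-1)
state=s1 head=-1 tape=[_]xxzy   (s1,_)→(s2,y,+1)
state=s2 head=0 tape=y[x]xzy   (s2,x)→(s3,z,+1)
state=s3 head=1 tape=yz[x]zy   (s3,x)→(s0,_,-1)
state=s0 head=0 tape=y[z]_zy   (s0,z)→(s2,x,+1)
state=s2 head=1 tape=yx[_]zy   (s2,_)→(s4,y,+1)
state=s4 head=2 tape=yxy[z]y   (s4,z)→(s1,x,-1)
state=s1 head=1 tape=yx[y]xy   (s1,y)→(s2,_,-1)
state=s2 head=0 tape=y[x]_xy   (s2,x)→(s3,z,+1)
state=s3 head=1 tape=yz[_]xy   (s3,_)→(s0,y,-1)
state=s0 head=0 tape=y[z]yxy   (s0,z)→(s2,x,+1)
state=s2 head=1 tape=yx[y]xy   (s2,y)→(s3,x,-1)
state=s3 head=0 tape=y[x]xxy   (s3,x)→(s0,_,-1)
state=s0 head=-1 tape=[y]_xxy
No transition is defined for (s0, y); M halts in state s0.

s0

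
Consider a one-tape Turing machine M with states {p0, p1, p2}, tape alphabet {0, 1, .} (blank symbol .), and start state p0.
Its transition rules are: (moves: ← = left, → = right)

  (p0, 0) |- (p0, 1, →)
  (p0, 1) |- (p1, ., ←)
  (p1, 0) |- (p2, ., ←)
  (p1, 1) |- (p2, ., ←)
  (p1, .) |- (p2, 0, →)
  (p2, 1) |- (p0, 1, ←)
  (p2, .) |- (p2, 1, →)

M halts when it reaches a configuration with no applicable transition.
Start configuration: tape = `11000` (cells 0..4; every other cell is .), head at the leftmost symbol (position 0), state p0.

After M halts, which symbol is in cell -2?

1

state=p0 head=0 tape=...[1]1000   (p0,1)→(p1,.,←)
state=p1 head=-1 tape=..[.].1000   (p1,.)→(p2,0,→)
state=p2 head=0 tape=..0[.]1000   (p2,.)→(p2,1,→)
state=p2 head=1 tape=..01[1]000   (p2,1)→(p0,1,←)
state=p0 head=0 tape=..0[1]1000   (p0,1)→(p1,.,←)
state=p1 head=-1 tape=..[0].1000   (p1,0)→(p2,.,←)
state=p2 head=-2 tape=.[.]..1000   (p2,.)→(p2,1,→)
state=p2 head=-1 tape=.1[.].1000   (p2,.)→(p2,1,→)
state=p2 head=0 tape=.11[.]1000   (p2,.)→(p2,1,→)
state=p2 head=1 tape=.111[1]000   (p2,1)→(p0,1,←)
state=p0 head=0 tape=.11[1]1000   (p0,1)→(p1,.,←)
state=p1 head=-1 tape=.1[1].1000   (p1,1)→(p2,.,←)
state=p2 head=-2 tape=.[1]..1000   (p2,1)→(p0,1,←)
state=p0 head=-3 tape=[.]1..1000
Cell -2 holds 1 when M halts.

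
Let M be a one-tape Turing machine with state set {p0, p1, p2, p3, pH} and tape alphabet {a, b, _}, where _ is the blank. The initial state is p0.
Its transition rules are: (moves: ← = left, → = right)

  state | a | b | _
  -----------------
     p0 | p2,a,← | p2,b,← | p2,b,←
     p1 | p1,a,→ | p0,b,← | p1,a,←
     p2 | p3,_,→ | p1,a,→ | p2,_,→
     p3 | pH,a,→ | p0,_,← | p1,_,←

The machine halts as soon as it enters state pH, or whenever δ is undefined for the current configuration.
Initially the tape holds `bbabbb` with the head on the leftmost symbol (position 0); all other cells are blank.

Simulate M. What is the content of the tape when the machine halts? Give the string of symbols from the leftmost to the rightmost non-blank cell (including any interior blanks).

state=p0 head=0 tape=_[b]babbb   (p0,b)→(p2,b,←)
state=p2 head=-1 tape=[_]bbabbb   (p2,_)→(p2,_,→)
state=p2 head=0 tape=_[b]babbb   (p2,b)→(p1,a,→)
state=p1 head=1 tape=_a[b]abbb   (p1,b)→(p0,b,←)
state=p0 head=0 tape=_[a]babbb   (p0,a)→(p2,a,←)
state=p2 head=-1 tape=[_]ababbb   (p2,_)→(p2,_,→)
state=p2 head=0 tape=_[a]babbb   (p2,a)→(p3,_,→)
state=p3 head=1 tape=__[b]abbb   (p3,b)→(p0,_,←)
state=p0 head=0 tape=_[_]_abbb   (p0,_)→(p2,b,←)
state=p2 head=-1 tape=[_]b_abbb   (p2,_)→(p2,_,→)
state=p2 head=0 tape=_[b]_abbb   (p2,b)→(p1,a,→)
state=p1 head=1 tape=_a[_]abbb   (p1,_)→(p1,a,←)
state=p1 head=0 tape=_[a]aabbb   (p1,a)→(p1,a,→)
state=p1 head=1 tape=_a[a]abbb   (p1,a)→(p1,a,→)
state=p1 head=2 tape=_aa[a]bbb   (p1,a)→(p1,a,→)
state=p1 head=3 tape=_aaa[b]bb   (p1,b)→(p0,b,←)
state=p0 head=2 tape=_aa[a]bbb   (p0,a)→(p2,a,←)
state=p2 head=1 tape=_a[a]abbb   (p2,a)→(p3,_,→)
state=p3 head=2 tape=_a_[a]bbb   (p3,a)→(pH,a,→)
state=pH head=3 tape=_a_a[b]bb
The non-blank tape span at halt is a_abbb.

a_abbb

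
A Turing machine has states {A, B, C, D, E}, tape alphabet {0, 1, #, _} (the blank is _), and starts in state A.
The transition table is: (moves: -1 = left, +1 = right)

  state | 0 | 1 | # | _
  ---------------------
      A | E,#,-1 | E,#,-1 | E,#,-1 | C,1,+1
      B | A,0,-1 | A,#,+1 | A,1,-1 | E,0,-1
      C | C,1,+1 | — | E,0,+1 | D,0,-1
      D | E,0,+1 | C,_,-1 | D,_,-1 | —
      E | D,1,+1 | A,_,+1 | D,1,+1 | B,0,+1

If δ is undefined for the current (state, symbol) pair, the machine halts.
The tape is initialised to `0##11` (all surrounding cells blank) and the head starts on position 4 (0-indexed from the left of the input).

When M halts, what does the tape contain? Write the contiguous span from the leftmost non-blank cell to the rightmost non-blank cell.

00101_0

A | 0##1[1]__   read 1 → write #, move -1, go to E
E | 0##[1]#__   read 1 → write _, move +1, go to A
A | 0##_[#]__   read # → write #, move -1, go to E
E | 0##[_]#__   read _ → write 0, move +1, go to B
B | 0##0[#]__   read # → write 1, move -1, go to A
A | 0##[0]1__   read 0 → write #, move -1, go to E
E | 0#[#]#1__   read # → write 1, move +1, go to D
D | 0#1[#]1__   read # → write _, move -1, go to D
D | 0#[1]_1__   read 1 → write _, move -1, go to C
C | 0[#]__1__   read # → write 0, move +1, go to E
E | 00[_]_1__   read _ → write 0, move +1, go to B
B | 000[_]1__   read _ → write 0, move -1, go to E
E | 00[0]01__   read 0 → write 1, move +1, go to D
D | 001[0]1__   read 0 → write 0, move +1, go to E
E | 0010[1]__   read 1 → write _, move +1, go to A
A | 0010_[_]_   read _ → write 1, move +1, go to C
C | 0010_1[_]   read _ → write 0, move -1, go to D
D | 0010_[1]0   read 1 → write _, move -1, go to C
C | 0010[_]_0   read _ → write 0, move -1, go to D
D | 001[0]0_0   read 0 → write 0, move +1, go to E
E | 0010[0]_0   read 0 → write 1, move +1, go to D
D | 00101[_]0
The non-blank tape span at halt is 00101_0.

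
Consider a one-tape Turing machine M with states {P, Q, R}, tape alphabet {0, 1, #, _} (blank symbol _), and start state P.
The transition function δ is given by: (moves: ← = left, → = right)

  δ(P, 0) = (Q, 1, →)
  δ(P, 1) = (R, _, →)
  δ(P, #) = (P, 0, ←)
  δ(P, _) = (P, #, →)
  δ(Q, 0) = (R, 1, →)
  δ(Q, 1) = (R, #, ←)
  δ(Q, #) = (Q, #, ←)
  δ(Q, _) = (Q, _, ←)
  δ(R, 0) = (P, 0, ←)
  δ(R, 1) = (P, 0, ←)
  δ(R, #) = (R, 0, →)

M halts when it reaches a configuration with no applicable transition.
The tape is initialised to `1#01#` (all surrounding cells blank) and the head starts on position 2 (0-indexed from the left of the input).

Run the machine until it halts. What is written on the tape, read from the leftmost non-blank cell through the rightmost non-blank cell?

#1100

P | 1#[0]1#_   read 0 → write 1, move →, go to Q
Q | 1#1[1]#_   read 1 → write #, move ←, go to R
R | 1#[1]##_   read 1 → write 0, move ←, go to P
P | 1[#]0##_   read # → write 0, move ←, go to P
P | [1]00##_   read 1 → write _, move →, go to R
R | _[0]0##_   read 0 → write 0, move ←, go to P
P | [_]00##_   read _ → write #, move →, go to P
P | #[0]0##_   read 0 → write 1, move →, go to Q
Q | #1[0]##_   read 0 → write 1, move →, go to R
R | #11[#]#_   read # → write 0, move →, go to R
R | #110[#]_   read # → write 0, move →, go to R
R | #1100[_]
The non-blank tape span at halt is #1100.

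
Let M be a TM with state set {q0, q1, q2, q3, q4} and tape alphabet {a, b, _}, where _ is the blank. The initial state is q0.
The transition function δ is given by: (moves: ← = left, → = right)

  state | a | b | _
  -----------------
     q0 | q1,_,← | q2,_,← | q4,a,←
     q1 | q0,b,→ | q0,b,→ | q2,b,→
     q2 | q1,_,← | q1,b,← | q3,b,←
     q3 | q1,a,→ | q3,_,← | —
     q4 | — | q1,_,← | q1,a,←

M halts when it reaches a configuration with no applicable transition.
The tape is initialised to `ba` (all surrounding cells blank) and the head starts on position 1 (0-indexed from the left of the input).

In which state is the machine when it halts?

state=q0 head=1 tape=__b[a]   (q0,a)→(q1,_,←)
state=q1 head=0 tape=__[b]_   (q1,b)→(q0,b,→)
state=q0 head=1 tape=__b[_]   (q0,_)→(q4,a,←)
state=q4 head=0 tape=__[b]a   (q4,b)→(q1,_,←)
state=q1 head=-1 tape=_[_]_a   (q1,_)→(q2,b,→)
state=q2 head=0 tape=_b[_]a   (q2,_)→(q3,b,←)
state=q3 head=-1 tape=_[b]ba   (q3,b)→(q3,_,←)
state=q3 head=-2 tape=[_]_ba
No transition is defined for (q3, _); M halts in state q3.

q3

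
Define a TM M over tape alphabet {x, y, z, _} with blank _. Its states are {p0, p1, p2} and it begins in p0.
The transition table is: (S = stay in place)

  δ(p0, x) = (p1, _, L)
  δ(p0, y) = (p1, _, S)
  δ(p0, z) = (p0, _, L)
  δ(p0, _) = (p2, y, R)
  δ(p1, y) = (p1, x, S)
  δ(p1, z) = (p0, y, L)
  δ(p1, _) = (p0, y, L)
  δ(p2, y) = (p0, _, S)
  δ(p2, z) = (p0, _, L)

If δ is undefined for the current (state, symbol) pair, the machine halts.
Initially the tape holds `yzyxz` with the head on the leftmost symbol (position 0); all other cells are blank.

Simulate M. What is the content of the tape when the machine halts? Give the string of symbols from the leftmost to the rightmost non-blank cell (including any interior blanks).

p0 | __[y]zyxz   read y → write _, move S, go to p1
p1 | __[_]zyxz   read _ → write y, move L, go to p0
p0 | _[_]yzyxz   read _ → write y, move R, go to p2
p2 | _y[y]zyxz   read y → write _, move S, go to p0
p0 | _y[_]zyxz   read _ → write y, move R, go to p2
p2 | _yy[z]yxz   read z → write _, move L, go to p0
p0 | _y[y]_yxz   read y → write _, move S, go to p1
p1 | _y[_]_yxz   read _ → write y, move L, go to p0
p0 | _[y]y_yxz   read y → write _, move S, go to p1
p1 | _[_]y_yxz   read _ → write y, move L, go to p0
p0 | [_]yy_yxz   read _ → write y, move R, go to p2
p2 | y[y]y_yxz   read y → write _, move S, go to p0
p0 | y[_]y_yxz   read _ → write y, move R, go to p2
p2 | yy[y]_yxz   read y → write _, move S, go to p0
p0 | yy[_]_yxz   read _ → write y, move R, go to p2
p2 | yyy[_]yxz
The non-blank tape span at halt is yyy_yxz.

yyy_yxz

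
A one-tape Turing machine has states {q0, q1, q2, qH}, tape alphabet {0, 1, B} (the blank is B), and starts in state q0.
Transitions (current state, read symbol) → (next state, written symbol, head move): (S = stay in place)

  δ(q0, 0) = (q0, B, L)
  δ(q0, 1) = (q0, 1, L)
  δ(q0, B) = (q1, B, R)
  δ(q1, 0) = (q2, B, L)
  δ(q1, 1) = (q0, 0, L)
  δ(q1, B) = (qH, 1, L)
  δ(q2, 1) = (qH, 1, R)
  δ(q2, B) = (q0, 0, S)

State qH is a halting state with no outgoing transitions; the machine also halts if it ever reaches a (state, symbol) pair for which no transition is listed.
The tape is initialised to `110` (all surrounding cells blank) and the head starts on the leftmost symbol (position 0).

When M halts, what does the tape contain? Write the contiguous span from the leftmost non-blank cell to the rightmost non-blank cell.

q0 | BB[1]10   read 1 → write 1, move L, go to q0
q0 | B[B]110   read B → write B, move R, go to q1
q1 | BB[1]10   read 1 → write 0, move L, go to q0
q0 | B[B]010   read B → write B, move R, go to q1
q1 | BB[0]10   read 0 → write B, move L, go to q2
q2 | B[B]B10   read B → write 0, move S, go to q0
q0 | B[0]B10   read 0 → write B, move L, go to q0
q0 | [B]BB10   read B → write B, move R, go to q1
q1 | B[B]B10   read B → write 1, move L, go to qH
qH | [B]1B10
The non-blank tape span at halt is 1B10.

1B10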